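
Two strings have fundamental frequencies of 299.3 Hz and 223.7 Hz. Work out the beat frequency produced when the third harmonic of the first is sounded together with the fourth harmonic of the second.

3.1 Hz

Third harmonic of the first: 3·299.3 = 897.9 Hz.
Fourth harmonic of the second: 4·223.7 = 894.8 Hz.
f_beat = |897.9 − 894.8| = 3.1 Hz.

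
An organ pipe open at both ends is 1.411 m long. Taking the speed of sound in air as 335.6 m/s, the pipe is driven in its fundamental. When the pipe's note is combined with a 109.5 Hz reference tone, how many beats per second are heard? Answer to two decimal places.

9.42 Hz

Open pipe: f_n = n·v/(2L) = 1·335.6/(2·1.411) = 118.9227 Hz.
f_beat = |118.9227 − 109.5| = 9.42 Hz.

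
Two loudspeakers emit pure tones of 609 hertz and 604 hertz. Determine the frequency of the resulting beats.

5 Hz

Beats arise from superposition of two nearby frequencies; the beat rate is |f₁ − f₂|.
|609 − 604| = 5 Hz.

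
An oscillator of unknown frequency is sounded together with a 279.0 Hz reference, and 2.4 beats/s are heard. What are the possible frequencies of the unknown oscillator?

276.6 Hz or 281.4 Hz

|f − 279.0| = 2.4, so f = 279.0 ± 2.4.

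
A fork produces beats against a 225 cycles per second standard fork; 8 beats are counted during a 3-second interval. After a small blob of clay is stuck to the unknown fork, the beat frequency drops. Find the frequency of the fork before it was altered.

227.6667 Hz

Beat frequency = 8/3 = 2.6667 Hz.
|f − 225| = 2.6667, so the fork was at either 222.3333 Hz or 227.6667 Hz.
Adding mass to a fork lowers its frequency; the adjustment lowers the fork's frequency.
The beat rate fell, so the adjustment moved the fork toward 225 Hz — it must have started above the reference.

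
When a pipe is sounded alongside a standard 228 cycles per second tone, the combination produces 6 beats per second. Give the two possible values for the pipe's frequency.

|f − 228| = 6, so f = 228 ± 6.

222 Hz or 234 Hz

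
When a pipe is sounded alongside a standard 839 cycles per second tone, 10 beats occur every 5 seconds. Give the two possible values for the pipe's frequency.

837 Hz or 841 Hz

Beat frequency = 10/5 = 2 Hz.
|f − 839| = 2, so f = 839 ± 2.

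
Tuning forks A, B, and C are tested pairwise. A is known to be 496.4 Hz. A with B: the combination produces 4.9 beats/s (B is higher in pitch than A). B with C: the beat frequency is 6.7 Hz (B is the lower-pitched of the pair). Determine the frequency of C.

508 Hz

B is above A, so f_B = 496.4 + 4.9 = 501.3 Hz.
C is above B, so f_C = 501.3 + 6.7 = 508 Hz.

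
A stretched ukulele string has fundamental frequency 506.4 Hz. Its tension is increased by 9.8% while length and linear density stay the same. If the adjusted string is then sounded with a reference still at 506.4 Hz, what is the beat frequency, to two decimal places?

For a string, f ∝ √T, so the new frequency is 506.4·√1.098 = 530.6337 Hz.
f_beat = |530.6337 − 506.4| = 24.23 Hz.

24.23 Hz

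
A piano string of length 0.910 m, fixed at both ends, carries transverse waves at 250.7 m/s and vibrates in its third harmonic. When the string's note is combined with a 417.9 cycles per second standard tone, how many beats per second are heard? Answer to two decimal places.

4.66 Hz

For a string fixed at both ends, f_n = n·v/(2L) = 3·250.7/(2·0.910) = 413.2418 Hz.
f_beat = |413.2418 − 417.9| = 4.66 Hz.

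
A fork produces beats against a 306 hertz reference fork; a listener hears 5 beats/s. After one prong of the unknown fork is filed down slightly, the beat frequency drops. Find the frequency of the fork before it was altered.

|f − 306| = 5, so the fork was at either 301 Hz or 311 Hz.
Filing a prong removes mass and raises the fork's frequency; the adjustment raises the fork's frequency.
The beat rate fell, so the adjustment moved the fork toward 306 Hz — it must have started below the reference.

301 Hz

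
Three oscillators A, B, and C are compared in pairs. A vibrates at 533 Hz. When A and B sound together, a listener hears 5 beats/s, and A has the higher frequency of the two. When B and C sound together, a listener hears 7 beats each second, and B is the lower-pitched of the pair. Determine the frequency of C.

B is below A, so f_B = 533 − 5 = 528 Hz.
C is above B, so f_C = 528 + 7 = 535 Hz.

535 Hz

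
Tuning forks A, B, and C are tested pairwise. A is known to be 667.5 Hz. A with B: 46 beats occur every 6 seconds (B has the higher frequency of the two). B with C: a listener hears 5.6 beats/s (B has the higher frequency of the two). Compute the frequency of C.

A–B: Beat frequency = 46/6 = 7.6667 Hz.
B is above A, so f_B = 667.5 + 7.6667 = 675.1667 Hz.
C is below B, so f_C = 675.1667 − 5.6 = 669.5667 Hz.

669.5667 Hz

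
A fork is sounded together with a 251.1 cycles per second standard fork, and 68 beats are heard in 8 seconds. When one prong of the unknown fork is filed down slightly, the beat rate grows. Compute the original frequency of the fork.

Beat frequency = 68/8 = 8.5 Hz.
|f − 251.1| = 8.5, so the fork was at either 242.6 Hz or 259.6 Hz.
Filing a prong removes mass and raises the fork's frequency; the adjustment raises the fork's frequency.
The beat rate rose, so the adjustment moved the fork further from 251.1 Hz — it was already above the reference.

259.6 Hz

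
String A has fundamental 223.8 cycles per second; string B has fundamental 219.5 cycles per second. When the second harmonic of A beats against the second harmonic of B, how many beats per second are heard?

Second harmonic of the first: 2·223.8 = 447.6 Hz.
Second harmonic of the second: 2·219.5 = 439.0 Hz.
f_beat = |447.6 − 439.0| = 8.6 Hz.

8.6 Hz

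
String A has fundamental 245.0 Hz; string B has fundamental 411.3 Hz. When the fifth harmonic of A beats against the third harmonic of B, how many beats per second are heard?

Fifth harmonic of the first: 5·245.0 = 1225.0 Hz.
Third harmonic of the second: 3·411.3 = 1233.9 Hz.
f_beat = |1225.0 − 1233.9| = 8.9 Hz.

8.9 Hz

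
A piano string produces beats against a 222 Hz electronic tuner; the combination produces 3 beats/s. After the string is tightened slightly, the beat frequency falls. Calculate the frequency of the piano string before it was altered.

219 Hz

|f − 222| = 3, so the piano string was at either 219 Hz or 225 Hz.
Increasing tension raises a string's frequency; the adjustment raises the piano string's frequency.
The beat rate fell, so the adjustment moved the piano string toward 222 Hz — it must have started below the reference.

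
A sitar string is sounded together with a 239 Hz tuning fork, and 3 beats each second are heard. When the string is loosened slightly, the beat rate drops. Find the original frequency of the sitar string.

|f − 239| = 3, so the sitar string was at either 236 Hz or 242 Hz.
Reducing tension lowers a string's frequency; the adjustment lowers the sitar string's frequency.
The beat rate fell, so the adjustment moved the sitar string toward 239 Hz — it must have started above the reference.

242 Hz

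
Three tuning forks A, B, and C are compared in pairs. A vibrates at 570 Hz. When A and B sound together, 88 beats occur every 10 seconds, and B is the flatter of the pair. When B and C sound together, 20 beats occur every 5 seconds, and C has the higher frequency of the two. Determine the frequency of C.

565.2 Hz

A–B: Beat frequency = 88/10 = 8.8 Hz.
B is below A, so f_B = 570 − 8.8 = 561.2 Hz.
B–C: Beat frequency = 20/5 = 4 Hz.
C is above B, so f_C = 561.2 + 4 = 565.2 Hz.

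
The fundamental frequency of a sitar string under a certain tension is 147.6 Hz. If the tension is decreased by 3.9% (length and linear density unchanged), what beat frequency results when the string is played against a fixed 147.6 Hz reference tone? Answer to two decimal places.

2.91 Hz

For a string, f ∝ √T, so the new frequency is 147.6·√0.961 = 144.6932 Hz.
f_beat = |144.6932 − 147.6| = 2.91 Hz.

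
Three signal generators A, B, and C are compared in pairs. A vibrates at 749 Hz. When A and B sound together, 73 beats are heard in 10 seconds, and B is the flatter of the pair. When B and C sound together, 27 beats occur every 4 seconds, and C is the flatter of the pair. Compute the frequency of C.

734.95 Hz

A–B: Beat frequency = 73/10 = 7.3 Hz.
B is below A, so f_B = 749 − 7.3 = 741.7 Hz.
B–C: Beat frequency = 27/4 = 6.75 Hz.
C is below B, so f_C = 741.7 − 6.75 = 734.95 Hz.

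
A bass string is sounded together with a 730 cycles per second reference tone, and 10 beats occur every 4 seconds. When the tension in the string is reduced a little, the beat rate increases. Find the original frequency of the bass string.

727.5 Hz

Beat frequency = 10/4 = 2.5 Hz.
|f − 730| = 2.5, so the bass string was at either 727.5 Hz or 732.5 Hz.
Lower tension means lower frequency; the adjustment lowers the bass string's frequency.
The beat rate rose, so the adjustment moved the bass string further from 730 Hz — it was already below the reference.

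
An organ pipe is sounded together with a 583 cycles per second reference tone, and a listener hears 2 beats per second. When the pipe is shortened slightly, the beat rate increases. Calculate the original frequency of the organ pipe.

|f − 583| = 2, so the organ pipe was at either 581 Hz or 585 Hz.
A shorter pipe has a higher fundamental; the adjustment raises the organ pipe's frequency.
The beat rate rose, so the adjustment moved the organ pipe further from 583 Hz — it was already above the reference.

585 Hz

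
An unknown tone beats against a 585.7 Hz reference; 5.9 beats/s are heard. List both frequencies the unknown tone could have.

579.8 Hz or 591.6 Hz

|f − 585.7| = 5.9, so f = 585.7 ± 5.9.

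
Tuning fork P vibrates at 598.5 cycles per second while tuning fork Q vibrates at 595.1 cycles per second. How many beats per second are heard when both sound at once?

The beat frequency equals the magnitude of the frequency difference.
|598.5 − 595.1| = 3.4 Hz.

3.4 Hz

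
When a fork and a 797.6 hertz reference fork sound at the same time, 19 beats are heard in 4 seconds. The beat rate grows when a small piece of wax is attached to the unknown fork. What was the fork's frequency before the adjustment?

Beat frequency = 19/4 = 4.75 Hz.
|f − 797.6| = 4.75, so the fork was at either 792.85 Hz or 802.35 Hz.
Loading a fork with wax lowers its frequency; the adjustment lowers the fork's frequency.
The beat rate rose, so the adjustment moved the fork further from 797.6 Hz — it was already below the reference.

792.85 Hz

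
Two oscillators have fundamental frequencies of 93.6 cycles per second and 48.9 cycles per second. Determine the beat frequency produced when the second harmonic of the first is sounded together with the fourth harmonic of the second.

Second harmonic of the first: 2·93.6 = 187.2 Hz.
Fourth harmonic of the second: 4·48.9 = 195.6 Hz.
f_beat = |187.2 − 195.6| = 8.4 Hz.

8.4 Hz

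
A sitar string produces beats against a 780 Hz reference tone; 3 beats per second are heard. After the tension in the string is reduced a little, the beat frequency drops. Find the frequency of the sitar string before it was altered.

|f − 780| = 3, so the sitar string was at either 777 Hz or 783 Hz.
Lower tension means lower frequency; the adjustment lowers the sitar string's frequency.
The beat rate fell, so the adjustment moved the sitar string toward 780 Hz — it must have started above the reference.

783 Hz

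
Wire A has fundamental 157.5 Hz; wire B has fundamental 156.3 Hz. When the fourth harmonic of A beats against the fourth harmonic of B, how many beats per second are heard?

Fourth harmonic of the first: 4·157.5 = 630.0 Hz.
Fourth harmonic of the second: 4·156.3 = 625.2 Hz.
f_beat = |630.0 − 625.2| = 4.8 Hz.

4.8 Hz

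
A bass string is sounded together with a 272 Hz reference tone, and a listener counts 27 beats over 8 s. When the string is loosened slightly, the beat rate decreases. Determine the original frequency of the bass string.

Beat frequency = 27/8 = 3.375 Hz.
|f − 272| = 3.375, so the bass string was at either 268.625 Hz or 275.375 Hz.
Reducing tension lowers a string's frequency; the adjustment lowers the bass string's frequency.
The beat rate fell, so the adjustment moved the bass string toward 272 Hz — it must have started above the reference.

275.375 Hz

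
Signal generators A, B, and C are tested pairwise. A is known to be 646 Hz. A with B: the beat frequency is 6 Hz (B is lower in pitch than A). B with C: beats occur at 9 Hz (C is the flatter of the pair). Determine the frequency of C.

631 Hz

B is below A, so f_B = 646 − 6 = 640 Hz.
C is below B, so f_C = 640 − 9 = 631 Hz.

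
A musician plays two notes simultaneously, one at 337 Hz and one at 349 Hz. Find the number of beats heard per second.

12 Hz

The beat frequency equals the magnitude of the frequency difference.
|337 − 349| = 12 Hz.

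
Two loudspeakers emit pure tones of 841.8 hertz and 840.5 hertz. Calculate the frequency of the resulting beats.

1.3 Hz

The beat frequency equals the magnitude of the frequency difference.
|841.8 − 840.5| = 1.3 Hz.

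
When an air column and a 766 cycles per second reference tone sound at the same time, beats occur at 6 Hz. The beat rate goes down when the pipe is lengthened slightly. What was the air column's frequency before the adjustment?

|f − 766| = 6, so the air column was at either 760 Hz or 772 Hz.
A longer pipe has a lower fundamental; the adjustment lowers the air column's frequency.
The beat rate fell, so the adjustment moved the air column toward 766 Hz — it must have started above the reference.

772 Hz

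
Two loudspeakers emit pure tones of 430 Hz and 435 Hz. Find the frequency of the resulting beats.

f_beat = |f₁ − f₂|.
|430 − 435| = 5 Hz.

5 Hz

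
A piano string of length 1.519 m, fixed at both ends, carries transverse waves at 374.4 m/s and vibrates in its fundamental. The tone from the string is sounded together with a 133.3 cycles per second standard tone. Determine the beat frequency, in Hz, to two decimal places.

10.06 Hz

For a string fixed at both ends, f_n = n·v/(2L) = 1·374.4/(2·1.519) = 123.2390 Hz.
f_beat = |123.2390 − 133.3| = 10.06 Hz.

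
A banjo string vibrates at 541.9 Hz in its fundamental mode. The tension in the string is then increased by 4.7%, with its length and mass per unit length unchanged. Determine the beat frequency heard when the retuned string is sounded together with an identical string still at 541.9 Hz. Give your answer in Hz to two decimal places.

For a string, f ∝ √T, so the new frequency is 541.9·√1.047 = 554.4884 Hz.
f_beat = |554.4884 − 541.9| = 12.59 Hz.

12.59 Hz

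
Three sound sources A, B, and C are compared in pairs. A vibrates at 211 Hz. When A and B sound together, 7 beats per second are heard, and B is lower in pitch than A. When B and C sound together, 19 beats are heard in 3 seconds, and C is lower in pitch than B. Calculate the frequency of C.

B is below A, so f_B = 211 − 7 = 204 Hz.
B–C: Beat frequency = 19/3 = 6.3333 Hz.
C is below B, so f_C = 204 − 6.3333 = 197.6667 Hz.

197.6667 Hz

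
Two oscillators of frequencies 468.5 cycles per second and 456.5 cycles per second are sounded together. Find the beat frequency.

12 Hz

f_beat = |f₁ − f₂|.
|468.5 − 456.5| = 12 Hz.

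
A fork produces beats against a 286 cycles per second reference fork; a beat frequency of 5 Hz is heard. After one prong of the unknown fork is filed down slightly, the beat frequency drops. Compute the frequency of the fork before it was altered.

281 Hz

|f − 286| = 5, so the fork was at either 281 Hz or 291 Hz.
Filing a prong removes mass and raises the fork's frequency; the adjustment raises the fork's frequency.
The beat rate fell, so the adjustment moved the fork toward 286 Hz — it must have started below the reference.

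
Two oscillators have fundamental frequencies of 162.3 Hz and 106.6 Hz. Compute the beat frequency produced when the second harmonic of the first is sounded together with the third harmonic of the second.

Second harmonic of the first: 2·162.3 = 324.6 Hz.
Third harmonic of the second: 3·106.6 = 319.8 Hz.
f_beat = |324.6 − 319.8| = 4.8 Hz.

4.8 Hz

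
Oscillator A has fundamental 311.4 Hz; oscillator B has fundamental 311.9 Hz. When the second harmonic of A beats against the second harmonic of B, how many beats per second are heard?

Second harmonic of the first: 2·311.4 = 622.8 Hz.
Second harmonic of the second: 2·311.9 = 623.8 Hz.
f_beat = |622.8 − 623.8| = 1.0 Hz.

1.0 Hz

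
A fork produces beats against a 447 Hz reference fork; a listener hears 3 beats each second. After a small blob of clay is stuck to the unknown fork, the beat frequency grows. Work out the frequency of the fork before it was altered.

|f − 447| = 3, so the fork was at either 444 Hz or 450 Hz.
Adding mass to a fork lowers its frequency; the adjustment lowers the fork's frequency.
The beat rate rose, so the adjustment moved the fork further from 447 Hz — it was already below the reference.

444 Hz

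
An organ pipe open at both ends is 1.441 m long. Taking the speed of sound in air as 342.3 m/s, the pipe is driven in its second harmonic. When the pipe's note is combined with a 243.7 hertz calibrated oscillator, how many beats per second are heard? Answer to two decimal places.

6.16 Hz

Open pipe: f_n = n·v/(2L) = 2·342.3/(2·1.441) = 237.5434 Hz.
f_beat = |237.5434 − 243.7| = 6.16 Hz.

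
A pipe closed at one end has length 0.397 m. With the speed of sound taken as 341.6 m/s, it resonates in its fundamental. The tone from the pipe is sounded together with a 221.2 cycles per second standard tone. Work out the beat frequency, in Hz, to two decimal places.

Closed pipe (odd harmonics): f_n = n·v/(4L) = 1·341.6/(4·0.397) = 215.1134 Hz.
f_beat = |215.1134 − 221.2| = 6.09 Hz.

6.09 Hz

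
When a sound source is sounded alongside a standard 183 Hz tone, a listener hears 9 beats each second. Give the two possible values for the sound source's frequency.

174 Hz or 192 Hz

|f − 183| = 9, so f = 183 ± 9.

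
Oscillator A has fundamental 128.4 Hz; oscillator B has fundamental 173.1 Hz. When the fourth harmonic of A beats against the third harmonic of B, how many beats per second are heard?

5.7 Hz

Fourth harmonic of the first: 4·128.4 = 513.6 Hz.
Third harmonic of the second: 3·173.1 = 519.3 Hz.
f_beat = |513.6 − 519.3| = 5.7 Hz.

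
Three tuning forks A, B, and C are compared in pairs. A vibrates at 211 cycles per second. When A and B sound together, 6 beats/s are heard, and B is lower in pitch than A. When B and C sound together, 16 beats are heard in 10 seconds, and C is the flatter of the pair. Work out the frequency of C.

B is below A, so f_B = 211 − 6 = 205 Hz.
B–C: Beat frequency = 16/10 = 1.6 Hz.
C is below B, so f_C = 205 − 1.6 = 203.4 Hz.

203.4 Hz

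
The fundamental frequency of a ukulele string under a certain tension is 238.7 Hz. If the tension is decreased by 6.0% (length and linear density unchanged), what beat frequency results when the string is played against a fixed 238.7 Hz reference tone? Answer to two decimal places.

7.27 Hz

For a string, f ∝ √T, so the new frequency is 238.7·√0.940 = 231.4282 Hz.
f_beat = |231.4282 − 238.7| = 7.27 Hz.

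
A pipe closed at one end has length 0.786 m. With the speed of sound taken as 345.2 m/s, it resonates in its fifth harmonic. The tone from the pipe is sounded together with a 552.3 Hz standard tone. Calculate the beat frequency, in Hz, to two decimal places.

Closed pipe (odd harmonics): f_n = n·v/(4L) = 5·345.2/(4·0.786) = 548.9822 Hz.
f_beat = |548.9822 − 552.3| = 3.32 Hz.

3.32 Hz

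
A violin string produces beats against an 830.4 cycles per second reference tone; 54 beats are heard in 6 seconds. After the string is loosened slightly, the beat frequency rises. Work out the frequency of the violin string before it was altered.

Beat frequency = 54/6 = 9 Hz.
|f − 830.4| = 9, so the violin string was at either 821.4 Hz or 839.4 Hz.
Reducing tension lowers a string's frequency; the adjustment lowers the violin string's frequency.
The beat rate rose, so the adjustment moved the violin string further from 830.4 Hz — it was already below the reference.

821.4 Hz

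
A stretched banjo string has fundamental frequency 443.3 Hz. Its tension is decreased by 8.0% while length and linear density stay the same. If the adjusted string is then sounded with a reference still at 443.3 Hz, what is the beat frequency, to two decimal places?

For a string, f ∝ √T, so the new frequency is 443.3·√0.920 = 425.1984 Hz.
f_beat = |425.1984 − 443.3| = 18.10 Hz.

18.10 Hz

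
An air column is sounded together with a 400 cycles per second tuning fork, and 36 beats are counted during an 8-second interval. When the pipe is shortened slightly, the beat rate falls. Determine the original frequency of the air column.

Beat frequency = 36/8 = 4.5 Hz.
|f − 400| = 4.5, so the air column was at either 395.5 Hz or 404.5 Hz.
A shorter pipe has a higher fundamental; the adjustment raises the air column's frequency.
The beat rate fell, so the adjustment moved the air column toward 400 Hz — it must have started below the reference.

395.5 Hz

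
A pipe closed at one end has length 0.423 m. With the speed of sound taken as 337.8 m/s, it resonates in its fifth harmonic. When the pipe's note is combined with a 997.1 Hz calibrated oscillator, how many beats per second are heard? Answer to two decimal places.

1.13 Hz

Closed pipe (odd harmonics): f_n = n·v/(4L) = 5·337.8/(4·0.423) = 998.2270 Hz.
f_beat = |998.2270 − 997.1| = 1.13 Hz.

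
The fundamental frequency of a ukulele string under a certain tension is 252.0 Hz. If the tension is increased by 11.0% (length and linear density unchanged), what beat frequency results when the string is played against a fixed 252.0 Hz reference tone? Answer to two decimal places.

For a string, f ∝ √T, so the new frequency is 252.0·√1.110 = 265.4985 Hz.
f_beat = |265.4985 − 252.0| = 13.50 Hz.

13.50 Hz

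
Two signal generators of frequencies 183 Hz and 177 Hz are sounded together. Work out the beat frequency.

6 Hz

f_beat = |f₁ − f₂|.
|183 − 177| = 6 Hz.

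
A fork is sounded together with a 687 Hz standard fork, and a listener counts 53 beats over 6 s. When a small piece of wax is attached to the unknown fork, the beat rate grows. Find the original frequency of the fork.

Beat frequency = 53/6 = 8.8333 Hz.
|f − 687| = 8.8333, so the fork was at either 678.1667 Hz or 695.8333 Hz.
Loading a fork with wax lowers its frequency; the adjustment lowers the fork's frequency.
The beat rate rose, so the adjustment moved the fork further from 687 Hz — it was already below the reference.

678.1667 Hz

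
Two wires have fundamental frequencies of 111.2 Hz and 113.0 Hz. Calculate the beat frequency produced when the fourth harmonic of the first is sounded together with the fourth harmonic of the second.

7.2 Hz

Fourth harmonic of the first: 4·111.2 = 444.8 Hz.
Fourth harmonic of the second: 4·113.0 = 452.0 Hz.
f_beat = |444.8 − 452.0| = 7.2 Hz.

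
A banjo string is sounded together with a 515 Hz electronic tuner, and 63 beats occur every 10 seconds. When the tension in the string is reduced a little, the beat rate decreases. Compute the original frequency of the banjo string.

521.3 Hz

Beat frequency = 63/10 = 6.3 Hz.
|f − 515| = 6.3, so the banjo string was at either 508.7 Hz or 521.3 Hz.
Lower tension means lower frequency; the adjustment lowers the banjo string's frequency.
The beat rate fell, so the adjustment moved the banjo string toward 515 Hz — it must have started above the reference.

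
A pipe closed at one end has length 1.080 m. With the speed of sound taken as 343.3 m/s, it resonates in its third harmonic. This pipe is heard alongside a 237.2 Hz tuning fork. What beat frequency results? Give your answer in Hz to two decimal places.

1.20 Hz

Closed pipe (odd harmonics): f_n = n·v/(4L) = 3·343.3/(4·1.080) = 238.4028 Hz.
f_beat = |238.4028 − 237.2| = 1.20 Hz.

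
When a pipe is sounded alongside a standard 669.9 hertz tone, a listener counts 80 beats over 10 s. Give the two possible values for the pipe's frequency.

Beat frequency = 80/10 = 8 Hz.
|f − 669.9| = 8, so f = 669.9 ± 8.

661.9 Hz or 677.9 Hz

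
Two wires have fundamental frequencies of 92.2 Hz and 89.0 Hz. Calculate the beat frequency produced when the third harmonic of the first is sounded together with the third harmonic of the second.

Third harmonic of the first: 3·92.2 = 276.6 Hz.
Third harmonic of the second: 3·89.0 = 267.0 Hz.
f_beat = |276.6 − 267.0| = 9.6 Hz.

9.6 Hz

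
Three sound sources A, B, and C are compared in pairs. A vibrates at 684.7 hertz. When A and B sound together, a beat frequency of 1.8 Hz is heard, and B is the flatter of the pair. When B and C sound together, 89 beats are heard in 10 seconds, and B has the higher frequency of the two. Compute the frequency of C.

674 Hz

B is below A, so f_B = 684.7 − 1.8 = 682.9 Hz.
B–C: Beat frequency = 89/10 = 8.9 Hz.
C is below B, so f_C = 682.9 − 8.9 = 674 Hz.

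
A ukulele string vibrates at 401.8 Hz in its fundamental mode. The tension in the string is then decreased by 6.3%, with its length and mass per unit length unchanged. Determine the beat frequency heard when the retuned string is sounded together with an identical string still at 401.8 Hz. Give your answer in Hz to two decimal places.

For a string, f ∝ √T, so the new frequency is 401.8·√0.937 = 388.9374 Hz.
f_beat = |388.9374 − 401.8| = 12.86 Hz.

12.86 Hz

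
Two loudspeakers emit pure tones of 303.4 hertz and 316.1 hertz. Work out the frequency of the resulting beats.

12.7 Hz

Beats arise from superposition of two nearby frequencies; the beat rate is |f₁ − f₂|.
|303.4 − 316.1| = 12.7 Hz.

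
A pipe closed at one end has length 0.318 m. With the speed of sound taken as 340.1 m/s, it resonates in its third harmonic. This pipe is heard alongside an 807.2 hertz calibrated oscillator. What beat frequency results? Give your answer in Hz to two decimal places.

5.08 Hz

Closed pipe (odd harmonics): f_n = n·v/(4L) = 3·340.1/(4·0.318) = 802.1226 Hz.
f_beat = |802.1226 − 807.2| = 5.08 Hz.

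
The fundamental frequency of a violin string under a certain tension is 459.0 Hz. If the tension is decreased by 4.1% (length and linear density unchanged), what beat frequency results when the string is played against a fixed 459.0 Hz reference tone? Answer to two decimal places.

For a string, f ∝ √T, so the new frequency is 459.0·√0.959 = 449.4920 Hz.
f_beat = |449.4920 − 459.0| = 9.51 Hz.

9.51 Hz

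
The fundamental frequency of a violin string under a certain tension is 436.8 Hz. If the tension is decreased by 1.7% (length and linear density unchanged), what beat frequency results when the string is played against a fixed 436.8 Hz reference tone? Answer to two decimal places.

3.73 Hz

For a string, f ∝ √T, so the new frequency is 436.8·√0.983 = 433.0713 Hz.
f_beat = |433.0713 − 436.8| = 3.73 Hz.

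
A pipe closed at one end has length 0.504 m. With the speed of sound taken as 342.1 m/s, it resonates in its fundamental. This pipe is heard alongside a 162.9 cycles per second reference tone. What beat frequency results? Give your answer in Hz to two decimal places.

Closed pipe (odd harmonics): f_n = n·v/(4L) = 1·342.1/(4·0.504) = 169.6925 Hz.
f_beat = |169.6925 − 162.9| = 6.79 Hz.

6.79 Hz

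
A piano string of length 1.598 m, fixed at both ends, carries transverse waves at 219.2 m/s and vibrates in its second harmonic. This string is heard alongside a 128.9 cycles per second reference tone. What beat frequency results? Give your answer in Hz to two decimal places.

For a string fixed at both ends, f_n = n·v/(2L) = 2·219.2/(2·1.598) = 137.1715 Hz.
f_beat = |137.1715 − 128.9| = 8.27 Hz.

8.27 Hz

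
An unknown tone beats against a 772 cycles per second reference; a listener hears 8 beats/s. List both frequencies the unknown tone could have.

764 Hz or 780 Hz

|f − 772| = 8, so f = 772 ± 8.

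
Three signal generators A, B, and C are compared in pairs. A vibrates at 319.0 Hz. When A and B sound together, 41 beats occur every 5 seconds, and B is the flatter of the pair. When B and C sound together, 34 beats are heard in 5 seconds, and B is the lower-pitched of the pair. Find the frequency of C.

A–B: Beat frequency = 41/5 = 8.2 Hz.
B is below A, so f_B = 319.0 − 8.2 = 310.8 Hz.
B–C: Beat frequency = 34/5 = 6.8 Hz.
C is above B, so f_C = 310.8 + 6.8 = 317.6 Hz.

317.6 Hz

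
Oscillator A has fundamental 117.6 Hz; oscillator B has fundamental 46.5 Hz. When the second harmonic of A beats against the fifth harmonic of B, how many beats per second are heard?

Second harmonic of the first: 2·117.6 = 235.2 Hz.
Fifth harmonic of the second: 5·46.5 = 232.5 Hz.
f_beat = |235.2 − 232.5| = 2.7 Hz.

2.7 Hz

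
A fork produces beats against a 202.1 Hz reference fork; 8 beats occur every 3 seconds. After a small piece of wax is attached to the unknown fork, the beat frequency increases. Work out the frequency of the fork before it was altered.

Beat frequency = 8/3 = 2.6667 Hz.
|f − 202.1| = 2.6667, so the fork was at either 199.4333 Hz or 204.7667 Hz.
Loading a fork with wax lowers its frequency; the adjustment lowers the fork's frequency.
The beat rate rose, so the adjustment moved the fork further from 202.1 Hz — it was already below the reference.

199.4333 Hz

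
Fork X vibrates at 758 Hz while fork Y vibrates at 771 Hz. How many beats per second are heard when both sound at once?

13 Hz

f_beat = |f₁ − f₂|.
|758 − 771| = 13 Hz.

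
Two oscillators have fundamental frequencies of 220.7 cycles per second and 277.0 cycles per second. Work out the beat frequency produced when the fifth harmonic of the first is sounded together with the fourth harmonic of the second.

Fifth harmonic of the first: 5·220.7 = 1103.5 Hz.
Fourth harmonic of the second: 4·277.0 = 1108.0 Hz.
f_beat = |1103.5 − 1108.0| = 4.5 Hz.

4.5 Hz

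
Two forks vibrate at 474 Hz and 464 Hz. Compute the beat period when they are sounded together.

f_beat = |474 − 464| = 10 Hz.
Beat period T = 1 / f_beat = 1 / 10 s.

0.100 s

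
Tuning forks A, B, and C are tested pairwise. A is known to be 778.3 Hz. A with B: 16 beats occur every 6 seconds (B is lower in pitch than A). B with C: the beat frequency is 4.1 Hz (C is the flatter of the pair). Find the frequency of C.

771.5333 Hz

A–B: Beat frequency = 16/6 = 2.6667 Hz.
B is below A, so f_B = 778.3 − 2.6667 = 775.6333 Hz.
C is below B, so f_C = 775.6333 − 4.1 = 771.5333 Hz.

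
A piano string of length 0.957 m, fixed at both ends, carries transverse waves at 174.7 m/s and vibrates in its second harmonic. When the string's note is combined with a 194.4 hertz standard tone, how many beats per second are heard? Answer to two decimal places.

11.85 Hz

For a string fixed at both ends, f_n = n·v/(2L) = 2·174.7/(2·0.957) = 182.5496 Hz.
f_beat = |182.5496 − 194.4| = 11.85 Hz.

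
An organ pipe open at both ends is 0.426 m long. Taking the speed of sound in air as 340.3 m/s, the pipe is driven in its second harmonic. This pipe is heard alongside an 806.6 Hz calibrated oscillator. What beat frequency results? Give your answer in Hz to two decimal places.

Open pipe: f_n = n·v/(2L) = 2·340.3/(2·0.426) = 798.8263 Hz.
f_beat = |798.8263 − 806.6| = 7.77 Hz.

7.77 Hz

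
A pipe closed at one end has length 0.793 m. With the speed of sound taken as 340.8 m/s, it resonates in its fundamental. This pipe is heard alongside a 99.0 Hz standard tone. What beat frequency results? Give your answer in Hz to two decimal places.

Closed pipe (odd harmonics): f_n = n·v/(4L) = 1·340.8/(4·0.793) = 107.4401 Hz.
f_beat = |107.4401 − 99.0| = 8.44 Hz.

8.44 Hz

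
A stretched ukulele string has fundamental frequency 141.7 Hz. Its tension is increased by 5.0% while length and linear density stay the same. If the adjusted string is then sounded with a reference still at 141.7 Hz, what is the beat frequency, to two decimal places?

For a string, f ∝ √T, so the new frequency is 141.7·√1.050 = 145.1993 Hz.
f_beat = |145.1993 − 141.7| = 3.50 Hz.

3.50 Hz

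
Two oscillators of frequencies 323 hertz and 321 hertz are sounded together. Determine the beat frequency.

Beats arise from superposition of two nearby frequencies; the beat rate is |f₁ − f₂|.
|323 − 321| = 2 Hz.

2 Hz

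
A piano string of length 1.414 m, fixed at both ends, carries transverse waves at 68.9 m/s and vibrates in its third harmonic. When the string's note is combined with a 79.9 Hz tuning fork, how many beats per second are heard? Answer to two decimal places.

6.81 Hz

For a string fixed at both ends, f_n = n·v/(2L) = 3·68.9/(2·1.414) = 73.0905 Hz.
f_beat = |73.0905 − 79.9| = 6.81 Hz.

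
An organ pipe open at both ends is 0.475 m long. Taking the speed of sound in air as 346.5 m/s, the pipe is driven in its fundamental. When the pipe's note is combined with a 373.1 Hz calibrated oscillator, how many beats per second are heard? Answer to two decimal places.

8.36 Hz

Open pipe: f_n = n·v/(2L) = 1·346.5/(2·0.475) = 364.7368 Hz.
f_beat = |364.7368 − 373.1| = 8.36 Hz.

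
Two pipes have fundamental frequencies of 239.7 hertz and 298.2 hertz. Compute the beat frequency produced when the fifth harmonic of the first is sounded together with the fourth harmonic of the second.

5.7 Hz

Fifth harmonic of the first: 5·239.7 = 1198.5 Hz.
Fourth harmonic of the second: 4·298.2 = 1192.8 Hz.
f_beat = |1198.5 − 1192.8| = 5.7 Hz.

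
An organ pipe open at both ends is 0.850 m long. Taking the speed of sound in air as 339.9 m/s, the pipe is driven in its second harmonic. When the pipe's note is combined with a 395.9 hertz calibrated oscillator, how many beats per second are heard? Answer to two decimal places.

Open pipe: f_n = n·v/(2L) = 2·339.9/(2·0.850) = 399.8824 Hz.
f_beat = |399.8824 − 395.9| = 3.98 Hz.

3.98 Hz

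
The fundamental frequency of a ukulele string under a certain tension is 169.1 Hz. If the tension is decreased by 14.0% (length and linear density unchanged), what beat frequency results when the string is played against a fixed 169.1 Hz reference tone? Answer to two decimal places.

12.28 Hz

For a string, f ∝ √T, so the new frequency is 169.1·√0.860 = 156.8169 Hz.
f_beat = |156.8169 − 169.1| = 12.28 Hz.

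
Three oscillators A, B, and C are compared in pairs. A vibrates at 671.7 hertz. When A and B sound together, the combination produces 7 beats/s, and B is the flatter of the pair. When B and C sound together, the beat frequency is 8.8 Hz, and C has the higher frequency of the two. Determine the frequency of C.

B is below A, so f_B = 671.7 − 7 = 664.7 Hz.
C is above B, so f_C = 664.7 + 8.8 = 673.5 Hz.

673.5 Hz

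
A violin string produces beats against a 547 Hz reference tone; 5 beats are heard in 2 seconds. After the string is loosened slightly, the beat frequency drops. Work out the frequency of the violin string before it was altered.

549.5 Hz

Beat frequency = 5/2 = 2.5 Hz.
|f − 547| = 2.5, so the violin string was at either 544.5 Hz or 549.5 Hz.
Reducing tension lowers a string's frequency; the adjustment lowers the violin string's frequency.
The beat rate fell, so the adjustment moved the violin string toward 547 Hz — it must have started above the reference.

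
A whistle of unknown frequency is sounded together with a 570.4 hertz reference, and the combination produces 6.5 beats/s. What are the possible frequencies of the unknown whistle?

563.9 Hz or 576.9 Hz

|f − 570.4| = 6.5, so f = 570.4 ± 6.5.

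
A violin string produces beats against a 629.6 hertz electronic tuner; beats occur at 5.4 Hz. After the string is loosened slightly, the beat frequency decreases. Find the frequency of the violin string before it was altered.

635 Hz

|f − 629.6| = 5.4, so the violin string was at either 624.2 Hz or 635 Hz.
Reducing tension lowers a string's frequency; the adjustment lowers the violin string's frequency.
The beat rate fell, so the adjustment moved the violin string toward 629.6 Hz — it must have started above the reference.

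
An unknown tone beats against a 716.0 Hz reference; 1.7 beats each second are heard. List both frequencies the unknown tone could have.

|f − 716.0| = 1.7, so f = 716.0 ± 1.7.

714.3 Hz or 717.7 Hz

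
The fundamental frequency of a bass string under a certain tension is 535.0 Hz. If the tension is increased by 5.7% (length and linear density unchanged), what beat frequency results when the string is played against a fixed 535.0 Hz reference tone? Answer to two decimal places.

15.04 Hz

For a string, f ∝ √T, so the new frequency is 535.0·√1.057 = 550.0362 Hz.
f_beat = |550.0362 − 535.0| = 15.04 Hz.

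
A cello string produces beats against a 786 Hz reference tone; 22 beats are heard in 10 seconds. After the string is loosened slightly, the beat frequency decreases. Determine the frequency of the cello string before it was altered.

788.2 Hz

Beat frequency = 22/10 = 2.2 Hz.
|f − 786| = 2.2, so the cello string was at either 783.8 Hz or 788.2 Hz.
Reducing tension lowers a string's frequency; the adjustment lowers the cello string's frequency.
The beat rate fell, so the adjustment moved the cello string toward 786 Hz — it must have started above the reference.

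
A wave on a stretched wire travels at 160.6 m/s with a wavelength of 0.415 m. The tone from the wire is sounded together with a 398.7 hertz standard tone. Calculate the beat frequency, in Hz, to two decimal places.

11.71 Hz

Source frequency f = v/λ = 160.6/0.415 = 386.9880 Hz.
f_beat = |386.9880 − 398.7| = 11.71 Hz.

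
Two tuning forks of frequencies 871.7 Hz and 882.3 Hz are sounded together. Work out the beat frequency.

The beat frequency equals the magnitude of the frequency difference.
|871.7 − 882.3| = 10.6 Hz.

10.6 Hz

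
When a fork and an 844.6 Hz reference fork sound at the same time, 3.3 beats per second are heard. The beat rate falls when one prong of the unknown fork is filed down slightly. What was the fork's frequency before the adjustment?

|f − 844.6| = 3.3, so the fork was at either 841.3 Hz or 847.9 Hz.
Filing a prong removes mass and raises the fork's frequency; the adjustment raises the fork's frequency.
The beat rate fell, so the adjustment moved the fork toward 844.6 Hz — it must have started below the reference.

841.3 Hz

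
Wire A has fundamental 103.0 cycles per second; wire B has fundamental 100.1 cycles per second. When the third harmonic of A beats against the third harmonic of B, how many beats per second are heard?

8.7 Hz

Third harmonic of the first: 3·103.0 = 309.0 Hz.
Third harmonic of the second: 3·100.1 = 300.3 Hz.
f_beat = |309.0 − 300.3| = 8.7 Hz.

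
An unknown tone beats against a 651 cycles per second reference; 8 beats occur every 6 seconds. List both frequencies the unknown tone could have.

Beat frequency = 8/6 = 1.3333 Hz.
|f − 651| = 1.3333, so f = 651 ± 1.3333.

649.6667 Hz or 652.3333 Hz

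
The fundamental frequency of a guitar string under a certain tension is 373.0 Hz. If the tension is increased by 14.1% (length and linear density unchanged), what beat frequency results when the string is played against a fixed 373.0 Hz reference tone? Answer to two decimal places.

For a string, f ∝ √T, so the new frequency is 373.0·√1.141 = 398.4297 Hz.
f_beat = |398.4297 − 373.0| = 25.43 Hz.

25.43 Hz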